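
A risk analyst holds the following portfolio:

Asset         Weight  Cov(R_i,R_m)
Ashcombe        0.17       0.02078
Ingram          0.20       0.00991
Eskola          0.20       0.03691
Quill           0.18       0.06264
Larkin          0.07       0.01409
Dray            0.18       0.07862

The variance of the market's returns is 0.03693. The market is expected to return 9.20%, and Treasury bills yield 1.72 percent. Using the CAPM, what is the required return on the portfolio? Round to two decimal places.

9.68%

β_Ashcombe = 0.02078 / 0.03693 = 0.5627
β_Ingram = 0.00991 / 0.03693 = 0.2683
β_Eskola = 0.03691 / 0.03693 = 0.9995
β_Quill = 0.06264 / 0.03693 = 1.6962
β_Larkin = 0.01409 / 0.03693 = 0.3815
β_Dray = 0.07862 / 0.03693 = 2.1289
β_P = Σ w_i β_i = 0.17×0.5627 + 0.20×0.2683 + 0.20×0.9995 + 0.18×1.6962 + 0.07×0.3815 + 0.18×2.1289 = 1.0644
MRP = 9.20% − 1.72% = 7.48%
E(R_P) = R_f + β_P × MRP = 1.72% + 1.0644 × 7.48% = 9.68%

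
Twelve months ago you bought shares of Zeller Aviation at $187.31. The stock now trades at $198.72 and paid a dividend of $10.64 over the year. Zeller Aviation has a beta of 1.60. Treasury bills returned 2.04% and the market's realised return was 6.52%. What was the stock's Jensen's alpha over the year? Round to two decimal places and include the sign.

Realised HPR = (P1 + D1 − P0) / P0 = (198.72 + 10.64 − 187.31) / 187.31 = 22.05 / 187.31 = 11.7719%
MRP = 6.52% − 2.04% = 4.48%
CAPM required = R_f + β·MRP = 2.04% + 1.60 × 4.48% = 9.2080%
α = realised − required = 11.7719% − 9.2080% = +2.56%

+2.56%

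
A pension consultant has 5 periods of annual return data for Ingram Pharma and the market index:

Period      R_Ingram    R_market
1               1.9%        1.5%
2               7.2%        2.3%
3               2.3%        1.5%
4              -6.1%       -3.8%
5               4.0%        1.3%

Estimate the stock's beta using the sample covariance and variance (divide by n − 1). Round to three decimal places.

Mean R_i = (1.9 + 7.2 + 2.3 − 6.1 + 4.0) / 5 = 1.8600%
Mean R_m = (1.5 + 2.3 + 1.5 − 3.8 + 1.3) / 5 = 0.5600%
Σ(R_i − R̄_i)(R_m − R̄_m) = 46.0320  ⇒  Cov = 46.0320 / 4 = 11.5080
Σ(R_m − R̄_m)² = 24.3520  ⇒  Var(R_m) = 24.3520 / 4 = 6.0880
β = Cov / Var(R_m) = 11.5080 / 6.0880 = 1.8903

1.890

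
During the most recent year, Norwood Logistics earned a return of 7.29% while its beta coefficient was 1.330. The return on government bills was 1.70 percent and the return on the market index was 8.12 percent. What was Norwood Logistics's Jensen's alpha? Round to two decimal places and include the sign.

-2.95%

Market excess return = 8.12% − 1.70% = 6.42%
CAPM benchmark = R_f + β(R_m − R_f) = 1.70% + 1.330 × 6.42% = 10.23860%
α = actual − benchmark = 7.29% − 10.23860% = -2.95%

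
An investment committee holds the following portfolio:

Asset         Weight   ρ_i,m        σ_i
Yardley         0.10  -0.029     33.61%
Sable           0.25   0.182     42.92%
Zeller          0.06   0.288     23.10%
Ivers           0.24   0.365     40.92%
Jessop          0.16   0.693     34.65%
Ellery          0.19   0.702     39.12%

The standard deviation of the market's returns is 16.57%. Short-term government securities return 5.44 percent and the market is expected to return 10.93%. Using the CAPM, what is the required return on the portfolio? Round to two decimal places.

β_Yardley = -0.029 × 33.61% / 16.57% = -0.0588
β_Sable = 0.182 × 42.92% / 16.57% = 0.4714
β_Zeller = 0.288 × 23.10% / 16.57% = 0.4015
β_Ivers = 0.365 × 40.92% / 16.57% = 0.9014
β_Jessop = 0.693 × 34.65% / 16.57% = 1.4492
β_Ellery = 0.702 × 39.12% / 16.57% = 1.6573
β_P = Σ w_i β_i = 0.10×-0.0588 + 0.25×0.4714 + 0.06×0.4015 + 0.24×0.9014 + 0.16×1.4492 + 0.19×1.6573 = 0.8992
MRP = 10.93% − 5.44% = 5.49%
E(R_P) = R_f + β_P × MRP = 5.44% + 0.8992 × 5.49% = 10.38%

10.38%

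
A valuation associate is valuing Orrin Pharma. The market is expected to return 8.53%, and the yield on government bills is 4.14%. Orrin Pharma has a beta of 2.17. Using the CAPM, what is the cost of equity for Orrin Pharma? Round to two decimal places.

13.67%

Market risk premium = E(R_m) − R_f = 8.53% − 4.14% = 4.39%
E(R) = R_f + β × MRP = 4.14% + 2.17 × 4.39% = 13.67%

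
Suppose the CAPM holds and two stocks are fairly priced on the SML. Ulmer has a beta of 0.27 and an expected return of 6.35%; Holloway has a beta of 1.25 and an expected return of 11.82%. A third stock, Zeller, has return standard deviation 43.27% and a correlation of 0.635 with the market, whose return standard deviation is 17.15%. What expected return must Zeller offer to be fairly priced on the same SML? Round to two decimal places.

MRP = (11.82% − 6.35%) / (1.25 − 0.27) = 5.5816%
R_f = 6.35% − 0.27 × 5.5816% = 4.8430%
β_Zeller = ρ·σ_i/σ_m = 0.635 × 43.27 / 17.15 = 1.6021
E(R_Zeller) = R_f + β × MRP = 4.8430% + 1.6021 × 5.5816% = 13.79%

13.79%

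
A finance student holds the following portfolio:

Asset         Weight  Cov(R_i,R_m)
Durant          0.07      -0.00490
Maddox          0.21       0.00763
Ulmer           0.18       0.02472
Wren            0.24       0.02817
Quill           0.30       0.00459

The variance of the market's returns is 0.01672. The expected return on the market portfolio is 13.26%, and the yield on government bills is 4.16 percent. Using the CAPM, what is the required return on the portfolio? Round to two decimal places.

11.70%

β_Durant = -0.00490 / 0.01672 = -0.2931
β_Maddox = 0.00763 / 0.01672 = 0.4563
β_Ulmer = 0.02472 / 0.01672 = 1.4785
β_Wren = 0.02817 / 0.01672 = 1.6848
β_Quill = 0.00459 / 0.01672 = 0.2745
β_P = Σ w_i β_i = 0.07×-0.2931 + 0.21×0.4563 + 0.18×1.4785 + 0.24×1.6848 + 0.30×0.2745 = 0.8281
MRP = 13.26% − 4.16% = 9.10%
E(R_P) = R_f + β_P × MRP = 4.16% + 0.8281 × 9.10% = 11.70%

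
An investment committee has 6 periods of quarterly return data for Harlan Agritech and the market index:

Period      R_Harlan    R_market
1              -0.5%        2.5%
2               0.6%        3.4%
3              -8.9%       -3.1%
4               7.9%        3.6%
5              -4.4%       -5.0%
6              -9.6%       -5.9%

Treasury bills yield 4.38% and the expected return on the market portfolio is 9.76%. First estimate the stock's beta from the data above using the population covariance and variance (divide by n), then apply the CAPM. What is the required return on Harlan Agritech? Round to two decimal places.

Mean R_i = (-0.5 + 0.6 − 8.9 + 7.9 − 4.4 − 9.6) / 6 = -2.4833%
Mean R_m = (2.5 + 3.4 − 3.1 + 3.6 − 5.0 − 5.9) / 6 = -0.7500%
Σ(R_i − R̄_i)(R_m − R̄_m) = 124.2850  ⇒  Cov = 124.2850 / 6 = 20.7142
Σ(R_m − R̄_m)² = 96.8150  ⇒  Var(R_m) = 96.8150 / 6 = 16.1358
β = Cov / Var(R_m) = 20.7142 / 16.1358 = 1.2837
MRP = 9.76% − 4.38% = 5.38%
E(R) = R_f + β × MRP = 4.38% + 1.2837 × 5.38% = 11.29%

11.29%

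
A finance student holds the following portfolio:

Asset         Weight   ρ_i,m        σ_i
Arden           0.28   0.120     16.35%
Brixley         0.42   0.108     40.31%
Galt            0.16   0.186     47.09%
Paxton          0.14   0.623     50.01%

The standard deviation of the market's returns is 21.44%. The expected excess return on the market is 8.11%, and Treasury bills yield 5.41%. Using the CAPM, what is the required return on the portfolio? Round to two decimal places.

8.49%

β_Arden = 0.120 × 16.35% / 21.44% = 0.0915
β_Brixley = 0.108 × 40.31% / 21.44% = 0.2031
β_Galt = 0.186 × 47.09% / 21.44% = 0.4085
β_Paxton = 0.623 × 50.01% / 21.44% = 1.4532
β_P = Σ w_i β_i = 0.28×0.0915 + 0.42×0.2031 + 0.16×0.4085 + 0.14×1.4532 = 0.3797
E(R_P) = R_f + β_P × MRP = 5.41% + 0.3797 × 8.11% = 8.49%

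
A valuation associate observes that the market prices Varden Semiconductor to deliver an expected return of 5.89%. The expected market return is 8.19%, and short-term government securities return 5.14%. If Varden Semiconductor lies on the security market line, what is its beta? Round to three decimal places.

0.246

MRP = 8.19% − 5.14% = 3.05%
β = (E(R) − R_f) / MRP = (5.89% − 5.14%) / 3.05% = 0.75% / 3.05% = 0.246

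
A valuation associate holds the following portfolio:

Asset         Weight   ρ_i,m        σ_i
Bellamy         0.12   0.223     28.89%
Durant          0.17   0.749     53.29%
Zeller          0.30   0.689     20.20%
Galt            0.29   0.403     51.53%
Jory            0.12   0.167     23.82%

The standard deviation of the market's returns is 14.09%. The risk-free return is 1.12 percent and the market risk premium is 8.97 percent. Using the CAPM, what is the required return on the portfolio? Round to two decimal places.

β_Bellamy = 0.223 × 28.89% / 14.09% = 0.4572
β_Durant = 0.749 × 53.29% / 14.09% = 2.8328
β_Zeller = 0.689 × 20.20% / 14.09% = 0.9878
β_Galt = 0.403 × 51.53% / 14.09% = 1.4739
β_Jory = 0.167 × 23.82% / 14.09% = 0.2823
β_P = Σ w_i β_i = 0.12×0.4572 + 0.17×2.8328 + 0.30×0.9878 + 0.29×1.4739 + 0.12×0.2823 = 1.2941
E(R_P) = R_f + β_P × MRP = 1.12% + 1.2941 × 8.97% = 12.73%

12.73%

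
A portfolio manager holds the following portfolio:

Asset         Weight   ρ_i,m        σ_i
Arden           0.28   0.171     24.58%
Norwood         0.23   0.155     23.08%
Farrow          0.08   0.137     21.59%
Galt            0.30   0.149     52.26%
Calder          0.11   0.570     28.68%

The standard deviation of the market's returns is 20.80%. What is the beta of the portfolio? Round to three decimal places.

β_Arden = 0.171 × 24.58% / 20.80% = 0.2021
β_Norwood = 0.155 × 23.08% / 20.80% = 0.1720
β_Farrow = 0.137 × 21.59% / 20.80% = 0.1422
β_Galt = 0.149 × 52.26% / 20.80% = 0.3744
β_Calder = 0.570 × 28.68% / 20.80% = 0.7859
β_P = Σ w_i β_i = 0.28×0.2021 + 0.23×0.1720 + 0.08×0.1422 + 0.30×0.3744 + 0.11×0.7859 = 0.3063

0.306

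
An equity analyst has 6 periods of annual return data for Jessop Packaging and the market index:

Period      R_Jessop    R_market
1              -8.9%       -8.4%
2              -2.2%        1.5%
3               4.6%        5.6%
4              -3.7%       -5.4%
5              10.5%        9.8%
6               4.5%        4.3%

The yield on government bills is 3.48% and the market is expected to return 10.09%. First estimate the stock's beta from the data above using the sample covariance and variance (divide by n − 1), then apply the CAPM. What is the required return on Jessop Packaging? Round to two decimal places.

Mean R_i = (-8.9 − 2.2 + 4.6 − 3.7 + 10.5 + 4.5) / 6 = 0.8000%
Mean R_m = (-8.4 + 1.5 + 5.6 − 5.4 + 9.8 + 4.3) / 6 = 1.2333%
Σ(R_i − R̄_i)(R_m − R̄_m) = 233.5300  ⇒  Cov = 233.5300 / 5 = 46.7060
Σ(R_m − R̄_m)² = 238.7333  ⇒  Var(R_m) = 238.7333 / 5 = 47.7467
β = Cov / Var(R_m) = 46.7060 / 47.7467 = 0.9782
MRP = 10.09% − 3.48% = 6.61%
E(R) = R_f + β × MRP = 3.48% + 0.9782 × 6.61% = 9.95%

9.95%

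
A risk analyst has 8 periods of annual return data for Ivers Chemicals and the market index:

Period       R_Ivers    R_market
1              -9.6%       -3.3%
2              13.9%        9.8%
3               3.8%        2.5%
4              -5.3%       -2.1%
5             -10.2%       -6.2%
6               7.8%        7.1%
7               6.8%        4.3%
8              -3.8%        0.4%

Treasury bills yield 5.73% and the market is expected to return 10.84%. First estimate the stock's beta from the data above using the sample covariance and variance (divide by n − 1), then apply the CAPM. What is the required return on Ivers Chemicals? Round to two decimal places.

13.92%

Mean R_i = (-9.6 + 13.9 + 3.8 − 5.3 − 10.2 + 7.8 + 6.8 − 3.8) / 8 = 0.4250%
Mean R_m = (-3.3 + 9.8 + 2.5 − 2.1 − 6.2 + 7.1 + 4.3 + 0.4) / 8 = 1.5625%
Σ(R_i − R̄_i)(R_m − R̄_m) = 329.5575  ⇒  Cov = 329.5575 / 7 = 47.0796
Σ(R_m − R̄_m)² = 205.5588  ⇒  Var(R_m) = 205.5588 / 7 = 29.3655
β = Cov / Var(R_m) = 47.0796 / 29.3655 = 1.6032
MRP = 10.84% − 5.73% = 5.11%
E(R) = R_f + β × MRP = 5.73% + 1.6032 × 5.11% = 13.92%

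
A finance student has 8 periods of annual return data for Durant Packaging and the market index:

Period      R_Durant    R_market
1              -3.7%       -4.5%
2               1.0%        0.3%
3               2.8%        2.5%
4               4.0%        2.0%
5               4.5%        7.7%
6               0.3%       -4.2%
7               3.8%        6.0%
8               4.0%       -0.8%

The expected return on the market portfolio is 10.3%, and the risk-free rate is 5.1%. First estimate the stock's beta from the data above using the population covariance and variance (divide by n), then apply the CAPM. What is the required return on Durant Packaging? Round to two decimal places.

Mean R_i = (-3.7 + 1.0 + 2.8 + 4.0 + 4.5 + 0.3 + 3.8 + 4.0) / 8 = 2.0875%
Mean R_m = (-4.5 + 0.3 + 2.5 + 2.0 + 7.7 − 4.2 + 6.0 − 0.8) / 8 = 1.1250%
Σ(R_i − R̄_i)(R_m − R̄_m) = 66.1525  ⇒  Cov = 66.1525 / 8 = 8.2691
Σ(R_m − R̄_m)² = 134.0350  ⇒  Var(R_m) = 134.0350 / 8 = 16.7544
β = Cov / Var(R_m) = 8.2691 / 16.7544 = 0.4935
MRP = 10.3% − 5.1% = 5.20%
E(R) = R_f + β × MRP = 5.1% + 0.4935 × 5.2% = 7.67%

7.67%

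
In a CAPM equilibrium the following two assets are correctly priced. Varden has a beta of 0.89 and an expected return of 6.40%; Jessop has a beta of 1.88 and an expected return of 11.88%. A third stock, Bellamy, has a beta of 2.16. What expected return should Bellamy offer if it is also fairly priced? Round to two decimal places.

MRP (SML slope) = (11.88% − 6.40%) / (1.88 − 0.89) = 5.48% / 0.99 = 5.5354%
R_f (intercept) = 6.40% − 0.89 × 5.5354% = 1.4735%
E(R_Bellamy) = R_f + β × MRP = 1.4735% + 2.16 × 5.5354% = 13.43%

13.43%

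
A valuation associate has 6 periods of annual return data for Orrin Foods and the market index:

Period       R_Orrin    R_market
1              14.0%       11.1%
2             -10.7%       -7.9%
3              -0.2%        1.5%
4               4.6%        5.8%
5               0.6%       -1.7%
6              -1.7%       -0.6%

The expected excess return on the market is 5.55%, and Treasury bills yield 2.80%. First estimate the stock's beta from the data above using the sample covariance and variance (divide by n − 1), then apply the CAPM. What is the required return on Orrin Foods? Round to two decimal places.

9.49%

Mean R_i = (14.0 − 10.7 − 0.2 + 4.6 + 0.6 − 1.7) / 6 = 1.1000%
Mean R_m = (11.1 − 7.9 + 1.5 + 5.8 − 1.7 − 0.6) / 6 = 1.3667%
Σ(R_i − R̄_i)(R_m − R̄_m) = 257.2900  ⇒  Cov = 257.2900 / 5 = 51.4580
Σ(R_m − R̄_m)² = 213.5533  ⇒  Var(R_m) = 213.5533 / 5 = 42.7107
β = Cov / Var(R_m) = 51.4580 / 42.7107 = 1.2048
E(R) = R_f + β × MRP = 2.80% + 1.2048 × 5.55% = 9.49%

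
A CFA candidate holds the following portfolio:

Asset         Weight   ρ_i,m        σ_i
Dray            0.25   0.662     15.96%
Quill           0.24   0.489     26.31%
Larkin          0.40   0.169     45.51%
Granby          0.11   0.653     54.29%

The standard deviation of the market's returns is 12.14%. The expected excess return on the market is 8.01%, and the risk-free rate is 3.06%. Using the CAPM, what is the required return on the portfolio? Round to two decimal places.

11.44%

β_Dray = 0.662 × 15.96% / 12.14% = 0.8703
β_Quill = 0.489 × 26.31% / 12.14% = 1.0598
β_Larkin = 0.169 × 45.51% / 12.14% = 0.6335
β_Granby = 0.653 × 54.29% / 12.14% = 2.9202
β_P = Σ w_i β_i = 0.25×0.8703 + 0.24×1.0598 + 0.40×0.6335 + 0.11×2.9202 = 1.0465
E(R_P) = R_f + β_P × MRP = 3.06% + 1.0465 × 8.01% = 11.44%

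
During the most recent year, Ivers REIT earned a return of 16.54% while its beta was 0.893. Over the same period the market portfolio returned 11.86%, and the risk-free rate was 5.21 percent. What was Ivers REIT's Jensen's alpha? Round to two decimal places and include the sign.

+5.39%

Market excess return = 11.86% − 5.21% = 6.65%
CAPM benchmark = R_f + β(R_m − R_f) = 5.21% + 0.893 × 6.65% = 11.14845%
α = actual − benchmark = 16.54% − 11.14845% = +5.39%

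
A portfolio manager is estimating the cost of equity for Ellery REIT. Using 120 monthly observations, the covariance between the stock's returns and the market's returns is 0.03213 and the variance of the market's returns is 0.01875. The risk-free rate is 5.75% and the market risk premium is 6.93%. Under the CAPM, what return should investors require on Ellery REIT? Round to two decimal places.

β = Cov(R_i, R_m) / Var(R_m) = 0.03213 / 0.01875 = 1.7136
E(R) = R_f + β × MRP = 5.75% + 1.7136 × 6.93% = 17.63%

17.63%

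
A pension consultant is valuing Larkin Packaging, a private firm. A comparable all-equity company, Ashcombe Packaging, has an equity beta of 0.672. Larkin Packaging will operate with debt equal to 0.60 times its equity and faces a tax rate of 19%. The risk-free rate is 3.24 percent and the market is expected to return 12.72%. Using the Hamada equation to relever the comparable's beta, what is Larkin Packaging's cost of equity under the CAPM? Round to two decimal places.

12.71%

β_L = β_U × [1 + (1 − t)(D/E)] = 0.672 × [1 + (1 − 0.19) × 0.60]
    = 0.672 × [1 + 0.81 × 0.60] = 0.672 × 1.4860 = 0.9986
MRP = 12.72% − 3.24% = 9.48%
E(R) = R_f + β_L × MRP = 3.24% + 0.9986 × 9.48% = 12.71%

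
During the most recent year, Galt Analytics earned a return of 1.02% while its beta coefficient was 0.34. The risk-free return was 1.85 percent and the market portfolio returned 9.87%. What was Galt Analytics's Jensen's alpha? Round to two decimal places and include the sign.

Market excess return = 9.87% − 1.85% = 8.02%
CAPM benchmark = R_f + β(R_m − R_f) = 1.85% + 0.34 × 8.02% = 4.5768%
α = actual − benchmark = 1.02% − 4.5768% = -3.56%

-3.56%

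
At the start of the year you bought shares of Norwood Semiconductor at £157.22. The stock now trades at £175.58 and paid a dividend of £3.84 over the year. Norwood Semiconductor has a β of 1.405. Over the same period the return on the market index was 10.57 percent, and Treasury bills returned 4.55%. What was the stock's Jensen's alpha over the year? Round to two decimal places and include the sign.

+1.11%

Realised HPR = (P1 + D1 − P0) / P0 = (175.58 + 3.84 − 157.22) / 157.22 = 22.20 / 157.22 = 14.1203%
MRP = 10.57% − 4.55% = 6.02%
CAPM required = R_f + β·MRP = 4.55% + 1.405 × 6.02% = 13.00810%
α = realised − required = 14.1203% − 13.00810% = +1.11%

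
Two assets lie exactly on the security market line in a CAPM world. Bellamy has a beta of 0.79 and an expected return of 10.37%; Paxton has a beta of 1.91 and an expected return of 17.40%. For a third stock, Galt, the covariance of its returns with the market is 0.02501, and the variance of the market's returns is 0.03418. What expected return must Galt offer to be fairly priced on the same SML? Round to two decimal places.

MRP = (17.40% − 10.37%) / (1.91 − 0.79) = 6.2768%
R_f = 10.37% − 0.79 × 6.2768% = 5.4113%
β_Galt = Cov / Var(R_m) = 0.02501 / 0.03418 = 0.7317
E(R_Galt) = R_f + β × MRP = 5.4113% + 0.7317 × 6.2768% = 10.00%

10.00%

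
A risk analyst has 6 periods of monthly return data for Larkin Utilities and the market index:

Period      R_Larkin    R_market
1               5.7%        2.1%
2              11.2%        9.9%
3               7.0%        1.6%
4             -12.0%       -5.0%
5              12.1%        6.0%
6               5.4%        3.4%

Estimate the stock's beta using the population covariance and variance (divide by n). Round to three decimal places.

Mean R_i = (5.7 + 11.2 + 7.0 − 12.0 + 12.1 + 5.4) / 6 = 4.9000%
Mean R_m = (2.1 + 9.9 + 1.6 − 5.0 + 6.0 + 3.4) / 6 = 3.0000%
Σ(R_i − R̄_i)(R_m − R̄_m) = 196.8100  ⇒  Cov = 196.8100 / 6 = 32.8017
Σ(R_m − R̄_m)² = 123.5400  ⇒  Var(R_m) = 123.5400 / 6 = 20.5900
β = Cov / Var(R_m) = 32.8017 / 20.5900 = 1.5931

1.593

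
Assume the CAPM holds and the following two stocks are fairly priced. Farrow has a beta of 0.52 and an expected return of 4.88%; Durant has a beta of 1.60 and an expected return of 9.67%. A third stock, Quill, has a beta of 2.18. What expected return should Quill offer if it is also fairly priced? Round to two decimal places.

MRP (SML slope) = (9.67% − 4.88%) / (1.60 − 0.52) = 4.79% / 1.08 = 4.4352%
R_f (intercept) = 4.88% − 0.52 × 4.4352% = 2.5737%
E(R_Quill) = R_f + β × MRP = 2.5737% + 2.18 × 4.4352% = 12.24%

12.24%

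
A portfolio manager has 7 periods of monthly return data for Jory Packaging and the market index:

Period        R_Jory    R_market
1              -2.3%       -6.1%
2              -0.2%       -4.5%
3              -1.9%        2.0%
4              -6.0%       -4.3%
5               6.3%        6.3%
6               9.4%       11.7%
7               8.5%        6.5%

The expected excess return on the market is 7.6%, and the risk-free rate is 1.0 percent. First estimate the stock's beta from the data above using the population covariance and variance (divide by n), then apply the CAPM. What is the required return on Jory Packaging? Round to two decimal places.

6.95%

Mean R_i = (-2.3 − 0.2 − 1.9 − 6.0 + 6.3 + 9.4 + 8.5) / 7 = 1.9714%
Mean R_m = (-6.1 − 4.5 + 2.0 − 4.3 + 6.3 + 11.7 + 6.5) / 7 = 1.6571%
Σ(R_i − R̄_i)(R_m − R̄_m) = 218.9814  ⇒  Cov = 218.9814 / 7 = 31.2831
Σ(R_m − R̄_m)² = 279.5571  ⇒  Var(R_m) = 279.5571 / 7 = 39.9367
β = Cov / Var(R_m) = 31.2831 / 39.9367 = 0.7833
E(R) = R_f + β × MRP = 1.0% + 0.7833 × 7.6% = 6.95%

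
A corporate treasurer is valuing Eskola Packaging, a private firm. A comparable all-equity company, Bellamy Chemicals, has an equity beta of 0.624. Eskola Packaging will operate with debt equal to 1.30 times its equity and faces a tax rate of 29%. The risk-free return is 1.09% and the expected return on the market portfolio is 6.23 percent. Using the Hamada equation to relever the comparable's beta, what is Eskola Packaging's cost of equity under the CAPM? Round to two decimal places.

7.26%

β_L = β_U × [1 + (1 − t)(D/E)] = 0.624 × [1 + (1 − 0.29) × 1.30]
    = 0.624 × [1 + 0.71 × 1.30] = 0.624 × 1.9230 = 1.2000
MRP = 6.23% − 1.09% = 5.14%
E(R) = R_f + β_L × MRP = 1.09% + 1.2000 × 5.14% = 7.26%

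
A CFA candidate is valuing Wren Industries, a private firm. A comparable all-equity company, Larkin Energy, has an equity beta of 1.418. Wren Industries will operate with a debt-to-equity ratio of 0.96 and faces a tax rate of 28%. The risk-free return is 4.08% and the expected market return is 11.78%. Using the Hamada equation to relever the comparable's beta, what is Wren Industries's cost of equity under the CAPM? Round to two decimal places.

β_L = β_U × [1 + (1 − t)(D/E)] = 1.418 × [1 + (1 − 0.28) × 0.96]
    = 1.418 × [1 + 0.72 × 0.96] = 1.418 × 1.6912 = 2.3981
MRP = 11.78% − 4.08% = 7.70%
E(R) = R_f + β_L × MRP = 4.08% + 2.3981 × 7.70% = 22.55%

22.55%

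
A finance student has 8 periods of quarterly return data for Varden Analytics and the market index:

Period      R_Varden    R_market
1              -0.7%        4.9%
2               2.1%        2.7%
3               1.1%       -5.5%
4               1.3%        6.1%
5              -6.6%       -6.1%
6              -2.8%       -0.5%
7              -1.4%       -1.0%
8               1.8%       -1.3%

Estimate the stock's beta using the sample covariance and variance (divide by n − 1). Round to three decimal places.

0.320

Mean R_i = (-0.7 + 2.1 + 1.1 + 1.3 − 6.6 − 2.8 − 1.4 + 1.8) / 8 = -0.6500%
Mean R_m = (4.9 + 2.7 − 5.5 + 6.1 − 6.1 − 0.5 − 1.0 − 1.3) / 8 = -0.0875%
Σ(R_i − R̄_i)(R_m − R̄_m) = 44.3850  ⇒  Cov = 44.3850 / 7 = 6.3407
Σ(R_m − R̄_m)² = 138.8488  ⇒  Var(R_m) = 138.8488 / 7 = 19.8355
β = Cov / Var(R_m) = 6.3407 / 19.8355 = 0.3197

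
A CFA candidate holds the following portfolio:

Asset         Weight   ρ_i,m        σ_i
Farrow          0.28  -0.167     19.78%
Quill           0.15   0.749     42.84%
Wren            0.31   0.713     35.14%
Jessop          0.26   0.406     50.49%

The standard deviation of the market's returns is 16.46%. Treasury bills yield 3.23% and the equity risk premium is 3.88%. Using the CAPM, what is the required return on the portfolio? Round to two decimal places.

7.23%

β_Farrow = -0.167 × 19.78% / 16.46% = -0.2007
β_Quill = 0.749 × 42.84% / 16.46% = 1.9494
β_Wren = 0.713 × 35.14% / 16.46% = 1.5222
β_Jessop = 0.406 × 50.49% / 16.46% = 1.2454
β_P = Σ w_i β_i = 0.28×-0.2007 + 0.15×1.9494 + 0.31×1.5222 + 0.26×1.2454 = 1.0319
E(R_P) = R_f + β_P × MRP = 3.23% + 1.0319 × 3.88% = 7.23%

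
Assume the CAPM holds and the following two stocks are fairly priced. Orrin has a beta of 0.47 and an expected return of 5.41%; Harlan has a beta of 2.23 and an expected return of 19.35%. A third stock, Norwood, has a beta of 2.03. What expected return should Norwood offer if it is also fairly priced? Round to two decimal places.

MRP (SML slope) = (19.35% − 5.41%) / (2.23 − 0.47) = 13.94% / 1.76 = 7.9205%
R_f (intercept) = 5.41% − 0.47 × 7.9205% = 1.6874%
E(R_Norwood) = R_f + β × MRP = 1.6874% + 2.03 × 7.9205% = 17.77%

17.77%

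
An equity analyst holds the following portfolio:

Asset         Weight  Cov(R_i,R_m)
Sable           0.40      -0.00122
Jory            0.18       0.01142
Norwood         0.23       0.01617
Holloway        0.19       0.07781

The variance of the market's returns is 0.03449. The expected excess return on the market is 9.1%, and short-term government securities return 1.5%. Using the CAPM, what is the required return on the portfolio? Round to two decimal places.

β_Sable = -0.00122 / 0.03449 = -0.0354
β_Jory = 0.01142 / 0.03449 = 0.3311
β_Norwood = 0.01617 / 0.03449 = 0.4688
β_Holloway = 0.07781 / 0.03449 = 2.2560
β_P = Σ w_i β_i = 0.40×-0.0354 + 0.18×0.3311 + 0.23×0.4688 + 0.19×2.2560 = 0.5819
E(R_P) = R_f + β_P × MRP = 1.5% + 0.5819 × 9.1% = 6.80%

6.80%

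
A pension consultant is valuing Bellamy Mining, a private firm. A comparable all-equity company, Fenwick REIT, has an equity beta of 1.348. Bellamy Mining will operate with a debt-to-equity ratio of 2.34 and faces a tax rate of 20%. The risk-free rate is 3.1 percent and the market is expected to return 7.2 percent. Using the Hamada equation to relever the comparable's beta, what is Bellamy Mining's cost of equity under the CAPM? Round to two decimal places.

18.97%

β_L = β_U × [1 + (1 − t)(D/E)] = 1.348 × [1 + (1 − 0.20) × 2.34]
    = 1.348 × [1 + 0.80 × 2.34] = 1.348 × 2.8720 = 3.8715
MRP = 7.2% − 3.1% = 4.10%
E(R) = R_f + β_L × MRP = 3.1% + 3.8715 × 4.1% = 18.97%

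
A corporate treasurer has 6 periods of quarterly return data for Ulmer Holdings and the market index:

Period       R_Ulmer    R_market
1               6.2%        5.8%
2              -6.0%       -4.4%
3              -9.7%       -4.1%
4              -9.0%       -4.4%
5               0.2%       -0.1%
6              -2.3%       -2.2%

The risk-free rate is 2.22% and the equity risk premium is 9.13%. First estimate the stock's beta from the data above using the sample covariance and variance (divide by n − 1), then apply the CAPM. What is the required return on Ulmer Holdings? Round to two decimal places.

15.40%

Mean R_i = (6.2 − 6.0 − 9.7 − 9.0 + 0.2 − 2.3) / 6 = -3.4333%
Mean R_m = (5.8 − 4.4 − 4.1 − 4.4 − 0.1 − 2.2) / 6 = -1.5667%
Σ(R_i − R̄_i)(R_m − R̄_m) = 114.4967  ⇒  Cov = 114.4967 / 5 = 22.8993
Σ(R_m − R̄_m)² = 79.2933  ⇒  Var(R_m) = 79.2933 / 5 = 15.8587
β = Cov / Var(R_m) = 22.8993 / 15.8587 = 1.4440
E(R) = R_f + β × MRP = 2.22% + 1.4440 × 9.13% = 15.40%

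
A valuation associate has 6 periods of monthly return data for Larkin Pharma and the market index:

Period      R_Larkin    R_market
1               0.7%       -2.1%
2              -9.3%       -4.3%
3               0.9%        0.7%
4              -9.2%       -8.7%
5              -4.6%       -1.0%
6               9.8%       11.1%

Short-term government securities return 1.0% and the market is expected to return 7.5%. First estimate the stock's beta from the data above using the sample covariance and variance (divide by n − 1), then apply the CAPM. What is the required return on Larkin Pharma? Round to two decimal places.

7.62%

Mean R_i = (0.7 − 9.3 + 0.9 − 9.2 − 4.6 + 9.8) / 6 = -1.9500%
Mean R_m = (-2.1 − 4.3 + 0.7 − 8.7 − 1.0 + 11.1) / 6 = -0.7167%
Σ(R_i − R̄_i)(R_m − R̄_m) = 224.1850  ⇒  Cov = 224.1850 / 5 = 44.8370
Σ(R_m − R̄_m)² = 220.2083  ⇒  Var(R_m) = 220.2083 / 5 = 44.0417
β = Cov / Var(R_m) = 44.8370 / 44.0417 = 1.0181
MRP = 7.5% − 1.0% = 6.50%
E(R) = R_f + β × MRP = 1.0% + 1.0181 × 6.5% = 7.62%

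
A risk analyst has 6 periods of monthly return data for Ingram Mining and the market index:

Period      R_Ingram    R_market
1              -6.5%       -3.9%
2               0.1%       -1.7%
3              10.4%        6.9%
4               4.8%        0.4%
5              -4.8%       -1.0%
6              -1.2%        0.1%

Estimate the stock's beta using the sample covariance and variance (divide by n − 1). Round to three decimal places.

Mean R_i = (-6.5 + 0.1 + 10.4 + 4.8 − 4.8 − 1.2) / 6 = 0.4667%
Mean R_m = (-3.9 − 1.7 + 6.9 + 0.4 − 1.0 + 0.1) / 6 = 0.1333%
Σ(R_i − R̄_i)(R_m − R̄_m) = 103.1667  ⇒  Cov = 103.1667 / 5 = 20.6333
Σ(R_m − R̄_m)² = 66.7733  ⇒  Var(R_m) = 66.7733 / 5 = 13.3547
β = Cov / Var(R_m) = 20.6333 / 13.3547 = 1.5450

1.545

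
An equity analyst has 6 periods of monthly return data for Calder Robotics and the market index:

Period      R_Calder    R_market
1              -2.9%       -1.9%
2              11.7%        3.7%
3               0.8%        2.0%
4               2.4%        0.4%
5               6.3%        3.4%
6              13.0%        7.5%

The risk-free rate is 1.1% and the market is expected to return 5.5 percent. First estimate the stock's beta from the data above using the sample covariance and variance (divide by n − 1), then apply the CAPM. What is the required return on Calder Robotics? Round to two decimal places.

8.95%

Mean R_i = (-2.9 + 11.7 + 0.8 + 2.4 + 6.3 + 13.0) / 6 = 5.2167%
Mean R_m = (-1.9 + 3.7 + 2.0 + 0.4 + 3.4 + 7.5) / 6 = 2.5167%
Σ(R_i − R̄_i)(R_m − R̄_m) = 91.5083  ⇒  Cov = 91.5083 / 5 = 18.3017
Σ(R_m − R̄_m)² = 51.2683  ⇒  Var(R_m) = 51.2683 / 5 = 10.2537
β = Cov / Var(R_m) = 18.3017 / 10.2537 = 1.7849
MRP = 5.5% − 1.1% = 4.40%
E(R) = R_f + β × MRP = 1.1% + 1.7849 × 4.4% = 8.95%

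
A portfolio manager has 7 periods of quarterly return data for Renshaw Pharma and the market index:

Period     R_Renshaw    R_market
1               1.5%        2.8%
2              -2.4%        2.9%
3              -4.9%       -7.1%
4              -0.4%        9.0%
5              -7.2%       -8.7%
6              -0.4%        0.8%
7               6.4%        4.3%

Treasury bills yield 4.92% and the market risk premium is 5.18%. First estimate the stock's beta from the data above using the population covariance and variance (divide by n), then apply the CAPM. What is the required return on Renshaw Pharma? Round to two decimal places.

7.56%

Mean R_i = (1.5 − 2.4 − 4.9 − 0.4 − 7.2 − 0.4 + 6.4) / 7 = -1.0571%
Mean R_m = (2.8 + 2.9 − 7.1 + 9.0 − 8.7 + 0.8 + 4.3) / 7 = 0.5714%
Σ(R_i − R̄_i)(R_m − R̄_m) = 122.4986  ⇒  Cov = 122.4986 / 7 = 17.4998
Σ(R_m − R̄_m)² = 240.1943  ⇒  Var(R_m) = 240.1943 / 7 = 34.3135
β = Cov / Var(R_m) = 17.4998 / 34.3135 = 0.5100
E(R) = R_f + β × MRP = 4.92% + 0.5100 × 5.18% = 7.56%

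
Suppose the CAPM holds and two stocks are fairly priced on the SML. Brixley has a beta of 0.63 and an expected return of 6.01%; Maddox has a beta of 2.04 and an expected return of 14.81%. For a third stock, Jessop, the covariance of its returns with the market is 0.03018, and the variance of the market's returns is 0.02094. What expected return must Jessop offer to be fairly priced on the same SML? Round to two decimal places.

MRP = (14.81% − 6.01%) / (2.04 − 0.63) = 6.2411%
R_f = 6.01% − 0.63 × 6.2411% = 2.0781%
β_Jessop = Cov / Var(R_m) = 0.03018 / 0.02094 = 1.4413
E(R_Jessop) = R_f + β × MRP = 2.0781% + 1.4413 × 6.2411% = 11.07%

11.07%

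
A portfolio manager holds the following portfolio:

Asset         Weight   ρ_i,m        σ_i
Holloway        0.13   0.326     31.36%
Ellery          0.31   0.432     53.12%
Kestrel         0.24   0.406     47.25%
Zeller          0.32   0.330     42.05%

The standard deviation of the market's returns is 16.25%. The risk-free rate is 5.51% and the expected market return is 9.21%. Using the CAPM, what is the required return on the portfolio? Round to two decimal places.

9.49%

β_Holloway = 0.326 × 31.36% / 16.25% = 0.6291
β_Ellery = 0.432 × 53.12% / 16.25% = 1.4122
β_Kestrel = 0.406 × 47.25% / 16.25% = 1.1805
β_Zeller = 0.330 × 42.05% / 16.25% = 0.8539
β_P = Σ w_i β_i = 0.13×0.6291 + 0.31×1.4122 + 0.24×1.1805 + 0.32×0.8539 = 1.0761
MRP = 9.21% − 5.51% = 3.70%
E(R_P) = R_f + β_P × MRP = 5.51% + 1.0761 × 3.70% = 9.49%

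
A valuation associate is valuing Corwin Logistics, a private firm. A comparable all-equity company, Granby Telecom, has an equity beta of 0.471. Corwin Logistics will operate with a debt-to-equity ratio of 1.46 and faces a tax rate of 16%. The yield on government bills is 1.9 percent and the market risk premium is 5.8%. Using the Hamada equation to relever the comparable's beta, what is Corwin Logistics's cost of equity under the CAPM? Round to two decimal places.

7.98%

β_L = β_U × [1 + (1 − t)(D/E)] = 0.471 × [1 + (1 − 0.16) × 1.46]
    = 0.471 × [1 + 0.84 × 1.46] = 0.471 × 2.2264 = 1.0486
E(R) = R_f + β_L × MRP = 1.9% + 1.0486 × 5.8% = 7.98%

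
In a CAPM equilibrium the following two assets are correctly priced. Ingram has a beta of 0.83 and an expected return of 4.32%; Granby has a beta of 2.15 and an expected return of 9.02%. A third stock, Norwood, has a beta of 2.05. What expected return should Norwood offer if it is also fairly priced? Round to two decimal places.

8.66%

MRP (SML slope) = (9.02% − 4.32%) / (2.15 − 0.83) = 4.70% / 1.32 = 3.5606%
R_f (intercept) = 4.32% − 0.83 × 3.5606% = 1.3647%
E(R_Norwood) = R_f + β × MRP = 1.3647% + 2.05 × 3.5606% = 8.66%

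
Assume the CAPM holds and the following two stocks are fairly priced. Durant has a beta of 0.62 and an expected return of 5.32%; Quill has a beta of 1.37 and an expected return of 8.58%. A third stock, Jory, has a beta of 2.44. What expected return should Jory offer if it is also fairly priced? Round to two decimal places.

MRP (SML slope) = (8.58% − 5.32%) / (1.37 − 0.62) = 3.26% / 0.75 = 4.3467%
R_f (intercept) = 5.32% − 0.62 × 4.3467% = 2.6250%
E(R_Jory) = R_f + β × MRP = 2.6250% + 2.44 × 4.3467% = 13.23%

13.23%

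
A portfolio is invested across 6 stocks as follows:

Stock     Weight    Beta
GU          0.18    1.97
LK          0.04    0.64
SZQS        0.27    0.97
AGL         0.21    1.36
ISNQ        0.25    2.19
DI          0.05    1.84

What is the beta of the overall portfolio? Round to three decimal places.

1.567

β_P = Σ w_i β_i = 0.18×1.97 + 0.04×0.64 + 0.27×0.97 + 0.21×1.36 + 0.25×2.19 + 0.05×1.84 = 1.5672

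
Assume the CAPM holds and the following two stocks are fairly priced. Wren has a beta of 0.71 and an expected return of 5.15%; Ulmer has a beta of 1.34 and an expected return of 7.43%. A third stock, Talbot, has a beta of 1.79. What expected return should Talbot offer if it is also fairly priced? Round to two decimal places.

9.06%

MRP (SML slope) = (7.43% − 5.15%) / (1.34 − 0.71) = 2.28% / 0.63 = 3.6190%
R_f (intercept) = 5.15% − 0.71 × 3.6190% = 2.5805%
E(R_Talbot) = R_f + β × MRP = 2.5805% + 1.79 × 3.6190% = 9.06%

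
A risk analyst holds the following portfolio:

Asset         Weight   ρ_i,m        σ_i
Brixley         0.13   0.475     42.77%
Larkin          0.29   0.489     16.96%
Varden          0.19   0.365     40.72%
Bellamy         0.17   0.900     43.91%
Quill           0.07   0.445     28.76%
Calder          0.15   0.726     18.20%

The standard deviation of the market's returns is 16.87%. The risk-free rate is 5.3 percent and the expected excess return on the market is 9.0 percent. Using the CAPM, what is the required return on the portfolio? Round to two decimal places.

β_Brixley = 0.475 × 42.77% / 16.87% = 1.2043
β_Larkin = 0.489 × 16.96% / 16.87% = 0.4916
β_Varden = 0.365 × 40.72% / 16.87% = 0.8810
β_Bellamy = 0.900 × 43.91% / 16.87% = 2.3426
β_Quill = 0.445 × 28.76% / 16.87% = 0.7586
β_Calder = 0.726 × 18.20% / 16.87% = 0.7832
β_P = Σ w_i β_i = 0.13×1.2043 + 0.29×0.4916 + 0.19×0.8810 + 0.17×2.3426 + 0.07×0.7586 + 0.15×0.7832 = 1.0353
E(R_P) = R_f + β_P × MRP = 5.3% + 1.0353 × 9.0% = 14.62%

14.62%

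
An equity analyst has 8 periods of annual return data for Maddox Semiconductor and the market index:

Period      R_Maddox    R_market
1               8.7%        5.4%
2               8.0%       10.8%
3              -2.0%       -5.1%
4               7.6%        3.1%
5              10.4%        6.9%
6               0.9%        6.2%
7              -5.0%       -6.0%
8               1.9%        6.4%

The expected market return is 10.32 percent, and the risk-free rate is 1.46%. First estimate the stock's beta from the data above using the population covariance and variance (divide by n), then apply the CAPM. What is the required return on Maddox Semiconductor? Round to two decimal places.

7.91%

Mean R_i = (8.7 + 8.0 − 2.0 + 7.6 + 10.4 + 0.9 − 5.0 + 1.9) / 8 = 3.8125%
Mean R_m = (5.4 + 10.8 − 5.1 + 3.1 + 6.9 + 6.2 − 6.0 + 6.4) / 8 = 3.4625%
Σ(R_i − R̄_i)(R_m − R̄_m) = 181.0338  ⇒  Cov = 181.0338 / 8 = 22.6292
Σ(R_m − R̄_m)² = 248.5188  ⇒  Var(R_m) = 248.5188 / 8 = 31.0649
β = Cov / Var(R_m) = 22.6292 / 31.0649 = 0.7284
MRP = 10.32% − 1.46% = 8.86%
E(R) = R_f + β × MRP = 1.46% + 0.7284 × 8.86% = 7.91%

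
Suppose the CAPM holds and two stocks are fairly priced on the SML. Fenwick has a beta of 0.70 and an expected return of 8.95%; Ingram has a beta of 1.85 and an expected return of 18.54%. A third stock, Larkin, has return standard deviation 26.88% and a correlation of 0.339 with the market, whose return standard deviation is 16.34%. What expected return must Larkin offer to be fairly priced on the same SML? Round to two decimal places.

7.76%

MRP = (18.54% − 8.95%) / (1.85 − 0.70) = 8.3391%
R_f = 8.95% − 0.70 × 8.3391% = 3.1126%
β_Larkin = ρ·σ_i/σ_m = 0.339 × 26.88 / 16.34 = 0.5577
E(R_Larkin) = R_f + β × MRP = 3.1126% + 0.5577 × 8.3391% = 7.76%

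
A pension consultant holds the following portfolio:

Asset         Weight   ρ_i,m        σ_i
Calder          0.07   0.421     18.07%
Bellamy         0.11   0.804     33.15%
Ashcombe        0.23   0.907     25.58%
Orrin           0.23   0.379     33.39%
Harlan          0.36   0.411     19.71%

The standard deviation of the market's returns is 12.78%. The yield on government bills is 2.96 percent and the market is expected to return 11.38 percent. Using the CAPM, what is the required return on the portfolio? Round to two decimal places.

12.60%

β_Calder = 0.421 × 18.07% / 12.78% = 0.5953
β_Bellamy = 0.804 × 33.15% / 12.78% = 2.0855
β_Ashcombe = 0.907 × 25.58% / 12.78% = 1.8154
β_Orrin = 0.379 × 33.39% / 12.78% = 0.9902
β_Harlan = 0.411 × 19.71% / 12.78% = 0.6339
β_P = Σ w_i β_i = 0.07×0.5953 + 0.11×2.0855 + 0.23×1.8154 + 0.23×0.9902 + 0.36×0.6339 = 1.1446
MRP = 11.38% − 2.96% = 8.42%
E(R_P) = R_f + β_P × MRP = 2.96% + 1.1446 × 8.42% = 12.60%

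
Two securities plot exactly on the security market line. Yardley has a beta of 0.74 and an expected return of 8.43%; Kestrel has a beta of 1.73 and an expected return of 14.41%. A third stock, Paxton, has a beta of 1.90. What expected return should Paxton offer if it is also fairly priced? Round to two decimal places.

15.44%

MRP (SML slope) = (14.41% − 8.43%) / (1.73 − 0.74) = 5.98% / 0.99 = 6.0404%
R_f (intercept) = 8.43% − 0.74 × 6.0404% = 3.9601%
E(R_Paxton) = R_f + β × MRP = 3.9601% + 1.90 × 6.0404% = 15.44%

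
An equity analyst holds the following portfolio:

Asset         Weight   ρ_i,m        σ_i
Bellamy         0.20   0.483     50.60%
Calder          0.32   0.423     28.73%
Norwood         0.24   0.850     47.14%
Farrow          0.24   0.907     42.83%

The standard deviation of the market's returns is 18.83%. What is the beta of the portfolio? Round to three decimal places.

β_Bellamy = 0.483 × 50.60% / 18.83% = 1.2979
β_Calder = 0.423 × 28.73% / 18.83% = 0.6454
β_Norwood = 0.850 × 47.14% / 18.83% = 2.1279
β_Farrow = 0.907 × 42.83% / 18.83% = 2.0630
β_P = Σ w_i β_i = 0.20×1.2979 + 0.32×0.6454 + 0.24×2.1279 + 0.24×2.0630 = 1.4719

1.472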